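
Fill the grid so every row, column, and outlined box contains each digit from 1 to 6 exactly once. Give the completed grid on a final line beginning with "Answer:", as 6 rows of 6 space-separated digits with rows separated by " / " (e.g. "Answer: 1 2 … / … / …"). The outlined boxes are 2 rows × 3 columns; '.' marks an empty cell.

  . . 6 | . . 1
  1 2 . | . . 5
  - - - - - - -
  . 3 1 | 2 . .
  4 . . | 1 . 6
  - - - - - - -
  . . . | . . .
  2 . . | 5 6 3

Step 1. [r5c4∈{4}] only 4 remains possible at r5c4 ⇒ r5c4=4.
Step 2. [r4c2∈{5}] nothing but 5 survives at r4c2. So r4c2=5.
Step 3. [r1c4∈{3}] only 3 remains possible at r1c4. So r1c4=3.
Step 4. [r2c5∈{4}] r2c5 has the single candidate 4 ⇒ r2c5=4.
Step 5. [r5c1∈{3,5,6}] across col 1, 3 lands solely at r5c1. So r5c1=3.
Step 6. [r6c2∈{1,4}] row 6 places 1 nowhere but r6c2, so r6c2=1.
Step 7. [r5c5∈{1,2}] across row 5, 1 lands solely at r5c5. So r5c5=1.
Step 8. [r1c5∈{2}] r1c5 is down to just 2. So r1c5=2.
Step 9. [r3c5∈{5}] nothing but 5 survives at r3c5 ⇒ r3c5=5.
Step 10. [r2c3∈{3}] nothing but 3 survives at r2c3, so r2c3=3.
Step 11. [r5c2∈{6}] nothing but 6 survives at r5c2, so r5c2=6.
Step 12. [r1c1∈{5}] r1c1 is down to just 5, so r1c1=5.
Step 13. [r4c3∈{2}] only 2 remains possible at r4c3. So r4c3=2.
Step 14. [r5c6∈{2}] r5c6 has the single candidate 2. So r5c6=2.
Step 15. [r5c3∈{5}] r5c3 is down to just 5. So r5c3=5.
Step 16. [r1c2∈{4}] only 4 remains possible at r1c2 ⇒ r1c2=4.
Step 17. [r2c4∈{6}] r2c4 is down to just 6. So r2c4=6.
Step 18. [r3c6∈{4}] only 4 remains possible at r3c6. So r3c6=4.
Step 19. [r6c3∈{4}] nothing but 4 survives at r6c3, so r6c3=4.
Step 20. [r4c5∈{3}] nothing but 3 survives at r4c5, so r4c5=3.
Step 21. [r3c1∈{6}] r3c1 is down to just 6 ⇒ r3c1=6.

Answer: 5 4 6 3 2 1 / 1 2 3 6 4 5 / 6 3 1 2 5 4 / 4 5 2 1 3 6 / 3 6 5 4 1 2 / 2 1 4 5 6 3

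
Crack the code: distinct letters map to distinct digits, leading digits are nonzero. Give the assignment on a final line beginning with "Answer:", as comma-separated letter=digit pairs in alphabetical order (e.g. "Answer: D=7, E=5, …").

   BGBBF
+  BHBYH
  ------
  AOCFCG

Step 1. [col 1: F + H ≡ G (mod 10)] H=3 is one option consistent with column 1 (F + H ≡ G (mod 10), carry-in 0) — take it, so H=3.
Step 2. [col 1: F + H ≡ G (mod 10)] no forcing yet in column 1 (carry-in 0); F=7 is free and consistent — try it, so F=7.
Step 3. [col 1: F + H ≡ G (mod 10)] from column 1 (F=7, H=3, carry-in 0, digits 3,7 already taken and all letters distinct): G must equal 0, so G=0.
Step 4. [col 2: B + Y ≡ C (mod 10)] no forcing yet in column 2 (carry-in 1); B=8 is free and consistent — try it. So B=8.
Step 5. [col 2: B + Y ≡ C (mod 10)] several values work for Y in column 2 (B + Y ≡ C (mod 10), carry-in 1); try Y=5, so Y=5.
Step 6. [A] the sum has 6 digits but both addends have 5; that extra leading digit A is the final carry, namely 1, so A=1.
Step 7. [col 2: B + Y ≡ C (mod 10)] column 2: given B=8, Y=5, carry-in 1, and digits 0,1,3,5,7,8 already taken and all letters distinct, B+Y≡C (mod 10) forces C=4. So C=4.
Step 8. [col 5: B + B ≡ O (mod 10)] from column 5 (B=8, carry-in 0, digits 0,1,3,4,5,7,8 already taken and all letters distinct): O must equal 6 ⇒ O=6.

Answer: A=1, B=8, C=4, F=7, G=0, H=3, O=6, Y=5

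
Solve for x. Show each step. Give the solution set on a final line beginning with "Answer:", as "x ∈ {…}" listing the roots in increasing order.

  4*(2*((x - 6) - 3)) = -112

Step 1. [4*(2*((x - 6) - 3)) = -112] LHS = 4·(…); ÷4 both sides ⇒ div: 2*((x - 6) - 3) = -28.
Step 2. [2*((x - 6) - 3) = -28] leading coefficient 2: divide by 2 ⇒ div: (x - 6) - 3 = -14.
Step 3. [(x - 6) - 3 = -14] peel the -3: add 3 from each side. So sub: x - 6 = -11.
Step 4. [x - 6 = -11] add 6: x sits inside (… - 6). So sub: x = -5.

Answer: x ∈ {-5}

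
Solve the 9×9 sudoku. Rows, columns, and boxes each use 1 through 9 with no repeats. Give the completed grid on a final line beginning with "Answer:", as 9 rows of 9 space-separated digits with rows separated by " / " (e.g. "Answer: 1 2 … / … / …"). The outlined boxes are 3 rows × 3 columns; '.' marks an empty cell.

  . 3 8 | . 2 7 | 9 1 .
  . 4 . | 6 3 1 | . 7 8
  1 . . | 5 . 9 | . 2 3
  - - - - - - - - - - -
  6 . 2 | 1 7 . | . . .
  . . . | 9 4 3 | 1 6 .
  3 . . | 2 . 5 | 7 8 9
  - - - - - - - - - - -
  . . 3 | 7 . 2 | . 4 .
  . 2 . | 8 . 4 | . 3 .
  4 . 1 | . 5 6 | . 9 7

Step 1. [r1c1∈{5}] only 5 remains possible at r1c1. So r1c1=5.
Step 2. [r9c2∈{8}] only 8 remains possible at r9c2. So r9c2=8.
Step 3. [r7c1∈{9}] r7c1 is down to just 9 ⇒ r7c1=9.
Step 4. [r4c8∈{5}] r4c8 has the single candidate 5. So r4c8=5.
Step 5. [r1c9∈{4,6}] in row 1, 6 fits only at r1c9 ⇒ r1c9=6.
Step 6. [r7c7∈{5,6,8}] across row 7, 8 lands solely at r7c7, so r7c7=8.
Step 7. [r7c2∈{5,6}] in row 7, 6 fits only at r7c2, so r7c2=6.
Step 8. [r8c3∈{5,7}] box 7 places 5 nowhere but r8c3. So r8c3=5.
Step 9. [r5c3∈{7}] nothing but 7 survives at r5c3 ⇒ r5c3=7.
Step 10. [r7c5∈{1}] only 1 remains possible at r7c5, so r7c5=1.
Step 11. [r4c9∈{4}] r4c9 has the single candidate 4. So r4c9=4.
Step 12. [r5c9∈{2}] r5c9's peers cover all but 2 ⇒ r5c9=2.
Step 13. [r3c3∈{6}] r3c3 has the single candidate 6. So r3c3=6.
Step 14. [r7c9∈{5}] nothing but 5 survives at r7c9 ⇒ r7c9=5.
Step 15. [r8c7∈{6}] only 6 remains possible at r8c7, so r8c7=6.
Step 16. [r6c2∈{1}] only 1 remains possible at r6c2 ⇒ r6c2=1.
Step 17. [r4c2∈{9}] r4c2 is down to just 9. So r4c2=9.
Step 18. [r5c2∈{5}] only 5 remains possible at r5c2, so r5c2=5.
Step 19. [r9c4∈{3}] r9c4 is down to just 3, so r9c4=3.
Step 20. [r3c5∈{8}] r3c5 is down to just 8. So r3c5=8.
Step 21. [r8c5∈{9}] r8c5 is down to just 9. So r8c5=9.
Step 22. [r8c1∈{7}] r8c1 has the single candidate 7 ⇒ r8c1=7.
Step 23. [r3c7∈{4}] r3c7 has the single candidate 4, so r3c7=4.
Step 24. [r9c7∈{2}] nothing but 2 survives at r9c7. So r9c7=2.
Step 25. [r1c4∈{4}] only 4 remains possible at r1c4, so r1c4=4.
Step 26. [r6c5∈{6}] r6c5 is down to just 6. So r6c5=6.
Step 27. [r8c9∈{1}] r8c9's peers cover all but 1 ⇒ r8c9=1.
Step 28. [r4c6∈{8}] nothing but 8 survives at r4c6 ⇒ r4c6=8.
Step 29. [r3c2∈{7}] only 7 remains possible at r3c2. So r3c2=7.
Step 30. [r5c1∈{8}] nothing but 8 survives at r5c1 ⇒ r5c1=8.
Step 31. [r2c7∈{5}] r2c7's peers cover all but 5. So r2c7=5.
Step 32. [r2c3∈{9}] r2c3 has the single candidate 9. So r2c3=9.
Step 33. [r4c7∈{3}] r4c7 is down to just 3, so r4c7=3.
Step 34. [r2c1∈{2}] r2c1 is down to just 2. So r2c1=2.
Step 35. [r6c3∈{4}] r6c3 has the single candidate 4, so r6c3=4.

Answer: 5 3 8 4 2 7 9 1 6 / 2 4 9 6 3 1 5 7 8 / 1 7 6 5 8 9 4 2 3 / 6 9 2 1 7 8 3 5 4 / 8 5 7 9 4 3 1 6 2 / 3 1 4 2 6 5 7 8 9 / 9 6 3 7 1 2 8 4 5 / 7 2 5 8 9 4 6 3 1 / 4 8 1 3 5 6 2 9 7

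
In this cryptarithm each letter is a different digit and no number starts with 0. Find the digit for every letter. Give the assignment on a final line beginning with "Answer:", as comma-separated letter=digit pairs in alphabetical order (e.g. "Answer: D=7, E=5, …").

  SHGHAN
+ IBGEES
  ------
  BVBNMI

Step 1. [col 1: N + S ≡ I (mod 10)] no forcing yet in column 1 (carry-in 0); S=1 is free and consistent — try it, so S=1.
Step 2. [col 1: N + S ≡ I (mod 10)] column 1 (N + S ≡ I (mod 10), carry-in 0) doesn't pin N yet; pick N=4 and continue ⇒ N=4.
Step 3. [col 1: N + S ≡ I (mod 10)] column 1: given N=4, S=1, carry-in 0, and digits 1,4 already taken and all letters distinct, N+S≡I (mod 10) forces I=5, so I=5.
Step 4. [col 2: A + E ≡ M (mod 10)] no forcing yet in column 2 (carry-in 0); M=2 is free and consistent — try it ⇒ M=2.
Step 5. [col 2: A + E ≡ M (mod 10)] A=9 is one option consistent with column 2 (A + E ≡ M (mod 10), carry-in 0) — take it ⇒ A=9.
Step 6. [col 2: A + E ≡ M (mod 10)] in column 2 we have A+E≡M with carry-in 0; given A=9, M=2 and digits 1,2,4,5,9 already taken and all letters distinct, that pins E to 3 ⇒ E=3.
Step 7. [col 3: H + E ≡ N (mod 10)] from column 3 (E=3, N=4, carry-in 1, digits 1,2,3,4,5,9 already taken and all letters distinct): H must equal 0 ⇒ H=0.
Step 8. [col 4: G + G ≡ B (mod 10)] column 4 reads G+G+carry(0)=B with nothing yet; with digits 0,1,2,3,4,5,9 already taken and all letters distinct, the only value for G is 8, so G=8.
Step 9. [col 4: G + G ≡ B (mod 10)] column 4 reads G+G+carry(0)=B with G=8; with digits 0,1,2,3,4,5,8,9 already taken and all letters distinct, the only value for B is 6 ⇒ B=6.
Step 10. [col 5: H + B ≡ V (mod 10)] column 5 reads H+B+carry(1)=V with H=0, B=6; with digits 0,1,2,3,4,5,6,8,9 already taken and all letters distinct, the only value for V is 7, so V=7.

Answer: A=9, B=6, E=3, G=8, H=0, I=5, M=2, N=4, S=1, V=7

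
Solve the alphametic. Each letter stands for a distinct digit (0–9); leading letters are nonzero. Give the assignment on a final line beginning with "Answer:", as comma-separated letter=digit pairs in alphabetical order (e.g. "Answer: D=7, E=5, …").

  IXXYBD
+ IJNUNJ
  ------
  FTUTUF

Step 1. [col 1: D + J ≡ F (mod 10)] several values work for D in column 1 (D + J ≡ F (mod 10), carry-in 0); try D=4, so D=4.
Step 2. [col 1: D + J ≡ F (mod 10)] several values work for J in column 1 (D + J ≡ F (mod 10), carry-in 0); try J=1 ⇒ J=1.
Step 3. [col 1: D + J ≡ F (mod 10)] column 1 reads D+J+carry(0)=F with D=4, J=1; with digits 1,4 already taken and all letters distinct, the only value for F is 5, so F=5.
Step 4. [col 2: B + N ≡ U (mod 10)] column 2 (B + N ≡ U (mod 10), carry-in 0) doesn't pin N yet; pick N=7 and continue. So N=7.
Step 5. [col 2: B + N ≡ U (mod 10)] B=9 is one option consistent with column 2 (B + N ≡ U (mod 10), carry-in 0) — take it. So B=9.
Step 6. [col 2: B + N ≡ U (mod 10)] column 2 reads B+N+carry(0)=U with B=9, N=7; with digits 1,4,5,7,9 already taken and all letters distinct, the only value for U is 6, so U=6.
Step 7. [col 3: Y + U ≡ T (mod 10)] in column 3 we have Y+U≡T with carry-in 1; given U=6 and digits 1,4,5,6,7,9 already taken and all letters distinct, that pins Y to 3, so Y=3.
Step 8. [col 3: Y + U ≡ T (mod 10)] from column 3 (Y=3, U=6, carry-in 1, digits 1,3,4,5,6,7,9 already taken and all letters distinct): T must equal 0 ⇒ T=0.
Step 9. [col 4: X + N ≡ U (mod 10)] from column 4 (N=7, U=6, carry-in 1, digits 0,1,3,4,5,6,7,9 already taken and all letters distinct): X must equal 8. So X=8.
Step 10. [col 6: I + I ≡ F (mod 10)] from column 6 (F=5, carry-in 1, digits 0,1,3,4,5,6,7,8,9 already taken and all letters distinct): I must equal 2 ⇒ I=2.

Answer: B=9, D=4, F=5, I=2, J=1, N=7, T=0, U=6, X=8, Y=3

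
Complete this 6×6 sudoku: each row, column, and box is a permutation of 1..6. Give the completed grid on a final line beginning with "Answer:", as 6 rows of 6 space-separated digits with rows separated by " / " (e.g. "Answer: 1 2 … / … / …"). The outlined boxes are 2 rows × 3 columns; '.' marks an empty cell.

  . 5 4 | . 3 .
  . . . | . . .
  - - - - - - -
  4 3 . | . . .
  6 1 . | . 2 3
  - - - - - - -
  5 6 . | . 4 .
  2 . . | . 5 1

Step 1. [r2c3∈{1,2,3,6}] 6 has one home in col 3: r2c3. So r2c3=6.
Step 2. [r2c5∈{1}] r2c5 is down to just 1 ⇒ r2c5=1.
Step 3. [r5c6∈{2}] nothing but 2 survives at r5c6 ⇒ r5c6=2.
Step 4. [r6c4∈{3,6}] r6c4 is the only open cell in row 6 admitting 6 ⇒ r6c4=6.
Step 5. [r4c3∈{5}] r4c3 has the single candidate 5, so r4c3=5.
Step 6. [r2c6∈{4,5}] r2c6 is the only open cell in col 6 admitting 4, so r2c6=4.
Step 7. [r2c4∈{2,5}] in row 2, 5 fits only at r2c4 ⇒ r2c4=5.
Step 8. [r5c3∈{1,3}] across row 5, 1 lands solely at r5c3, so r5c3=1.
Step 9. [r1c6∈{6}] r1c6 is down to just 6 ⇒ r1c6=6.
Step 10. [r2c2∈{2}] r2c2 has the single candidate 2, so r2c2=2.
Step 11. [r1c1∈{1}] r1c1's peers cover all but 1, so r1c1=1.
Step 12. [r3c6∈{5}] r3c6's peers cover all but 5, so r3c6=5.
Step 13. [r2c1∈{3}] only 3 remains possible at r2c1, so r2c1=3.
Step 14. [r3c4∈{1}] only 1 remains possible at r3c4 ⇒ r3c4=1.
Step 15. [r3c5∈{6}] r3c5 has the single candidate 6, so r3c5=6.
Step 16. [r4c4∈{4}] r4c4 is down to just 4 ⇒ r4c4=4.
Step 17. [r5c4∈{3}] r5c4 has the single candidate 3. So r5c4=3.
Step 18. [r6c2∈{4}] nothing but 4 survives at r6c2 ⇒ r6c2=4.
Step 19. [r3c3∈{2}] r3c3 has the single candidate 2, so r3c3=2.
Step 20. [r1c4∈{2}] only 2 remains possible at r1c4 ⇒ r1c4=2.
Step 21. [r6c3∈{3}] r6c3 has the single candidate 3, so r6c3=3.

Answer: 1 5 4 2 3 6 / 3 2 6 5 1 4 / 4 3 2 1 6 5 / 6 1 5 4 2 3 / 5 6 1 3 4 2 / 2 4 3 6 5 1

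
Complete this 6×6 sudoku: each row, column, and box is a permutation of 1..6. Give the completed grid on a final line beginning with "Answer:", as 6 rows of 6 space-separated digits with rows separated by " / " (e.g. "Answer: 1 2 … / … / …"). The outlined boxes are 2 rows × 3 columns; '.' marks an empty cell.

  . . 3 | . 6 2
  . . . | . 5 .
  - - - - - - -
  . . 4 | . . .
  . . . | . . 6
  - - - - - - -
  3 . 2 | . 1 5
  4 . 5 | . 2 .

Step 1. [r4c3∈{1}] only 1 remains possible at r4c3. So r4c3=1.
Step 2. [r3c5∈{3}] r3c5's peers cover all but 3. So r3c5=3.
Step 3. [r2c6∈{1,3,4}] 4 has one home in col 6: r2c6. So r2c6=4.
Step 4. [r5c2∈{6}] r5c2's peers cover all but 6. So r5c2=6.
Step 5. [r1c4∈{1}] r1c4 has the single candidate 1 ⇒ r1c4=1.
Step 6. [r1c1∈{5}] nothing but 5 survives at r1c1, so r1c1=5.
Step 7. [r4c1∈{2}] r4c1's peers cover all but 2. So r4c1=2.
Step 8. [r2c1∈{1,6}] across col 1, 1 lands solely at r2c1 ⇒ r2c1=1.
Step 9. [r3c2∈{5}] r3c2 has the single candidate 5. So r3c2=5.
Step 10. [r6c6∈{3}] only 3 remains possible at r6c6 ⇒ r6c6=3.
Step 11. [r4c4∈{4,5}] row 4 places 5 nowhere but r4c4 ⇒ r4c4=5.
Step 12. [r3c1∈{6}] only 6 remains possible at r3c1, so r3c1=6.
Step 13. [r3c4∈{2}] r3c4 has the single candidate 2 ⇒ r3c4=2.
Step 14. [r5c4∈{4}] r5c4's peers cover all but 4. So r5c4=4.
Step 15. [r3c6∈{1}] only 1 remains possible at r3c6. So r3c6=1.
Step 16. [r2c3∈{6}] r2c3's peers cover all but 6 ⇒ r2c3=6.
Step 17. [r4c2∈{3}] nothing but 3 survives at r4c2 ⇒ r4c2=3.
Step 18. [r2c2∈{2}] r2c2 is down to just 2 ⇒ r2c2=2.
Step 19. [r6c4∈{6}] nothing but 6 survives at r6c4 ⇒ r6c4=6.
Step 20. [r1c2∈{4}] r1c2 has the single candidate 4. So r1c2=4.
Step 21. [r6c2∈{1}] nothing but 1 survives at r6c2. So r6c2=1.
Step 22. [r4c5∈{4}] r4c5's peers cover all but 4, so r4c5=4.
Step 23. [r2c4∈{3}] r2c4 has the single candidate 3. So r2c4=3.

Answer: 5 4 3 1 6 2 / 1 2 6 3 5 4 / 6 5 4 2 3 1 / 2 3 1 5 4 6 / 3 6 2 4 1 5 / 4 1 5 6 2 3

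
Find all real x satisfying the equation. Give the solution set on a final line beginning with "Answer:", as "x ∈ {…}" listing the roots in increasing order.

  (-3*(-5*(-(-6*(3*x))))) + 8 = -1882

Step 1. [(-3*(-5*(-(-6*(3*x))))) + 8 = -1882] subtract 8: x sits inside (… + 8) ⇒ sub: -3*(-5*(-(-6*(3*x)))) = -1890.
Step 2. [-3*(-5*(-(-6*(3*x)))) = -1890] -3·(inner) — divide through by -3. So div: -5*(-(-6*(3*x))) = 630.
Step 3. [-5*(-(-6*(3*x))) = 630] LHS = -5·(…); ÷-5 both sides, so div: -(-6*(3*x)) = -126.
Step 4. [-(-6*(3*x)) = -126] flip signs both sides. So neg: -6*(3*x) = 126.
Step 5. [-6*(3*x) = 126] LHS = -6·(…); ÷-6 both sides. So div: 3*x = -21.
Step 6. [3*x = -21] 3 out front; divide by 3 ⇒ div: x = -7.

Answer: x ∈ {-7}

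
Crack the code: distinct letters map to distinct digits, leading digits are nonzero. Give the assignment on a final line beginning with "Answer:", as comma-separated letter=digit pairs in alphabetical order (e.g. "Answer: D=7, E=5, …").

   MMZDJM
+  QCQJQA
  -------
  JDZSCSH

Step 1. [col 1: M + A ≡ H (mod 10)] several values work for H in column 1 (M + A ≡ H (mod 10), carry-in 0); try H=0 ⇒ H=0.
Step 2. [col 1: M + A ≡ H (mod 10)] several values work for M in column 1 (M + A ≡ H (mod 10), carry-in 0); try M=7. So M=7.
Step 3. [J] adding two 6-digit numbers gives at most 6+1 digits, and here it does — J is that final carry and must be 1 ⇒ J=1.
Step 4. [col 1: M + A ≡ H (mod 10)] from column 1 (M=7, H=0, carry-in 0, digits 0,1,7 already taken and all letters distinct): A must equal 3, so A=3.
Step 5. [col 2: J + Q ≡ S (mod 10)] column 2 (J + Q ≡ S (mod 10), carry-in 1) doesn't pin S yet; pick S=8 and continue. So S=8.
Step 6. [col 2: J + Q ≡ S (mod 10)] column 2 reads J+Q+carry(1)=S with J=1, S=8; with digits 0,1,3,7,8 already taken and all letters distinct, the only value for Q is 6 ⇒ Q=6.
Step 7. [col 3: D + J ≡ C (mod 10)] from column 3 (J=1, carry-in 0, digits 0,1,3,6,7,8 already taken and all letters distinct): D must equal 4 ⇒ D=4.
Step 8. [col 3: D + J ≡ C (mod 10)] column 3: given D=4, J=1, carry-in 0, and digits 0,1,3,4,6,7,8 already taken and all letters distinct, D+J≡C (mod 10) forces C=5 ⇒ C=5.
Step 9. [col 4: Z + Q ≡ S (mod 10)] in column 4 we have Z+Q≡S with carry-in 0; given Q=6, S=8 and digits 0,1,3,4,5,6,7,8 already taken and all letters distinct, that pins Z to 2 ⇒ Z=2.

Answer: A=3, C=5, D=4, H=0, J=1, M=7, Q=6, S=8, Z=2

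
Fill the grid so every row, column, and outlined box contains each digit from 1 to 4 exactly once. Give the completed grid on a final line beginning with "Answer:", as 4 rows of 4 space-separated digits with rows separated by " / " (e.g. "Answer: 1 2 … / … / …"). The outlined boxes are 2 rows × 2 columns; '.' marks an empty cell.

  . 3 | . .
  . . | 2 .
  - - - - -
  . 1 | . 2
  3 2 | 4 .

Step 1. [r1c3∈{1}] r1c3 is down to just 1, so r1c3=1.
Step 2. [r2c2∈{4}] r2c2 has the single candidate 4 ⇒ r2c2=4.
Step 3. [r2c1∈{1}] nothing but 1 survives at r2c1 ⇒ r2c1=1.
Step 4. [r3c1∈{4}] r3c1's peers cover all but 4. So r3c1=4.
Step 5. [r2c4∈{3}] r2c4 is down to just 3 ⇒ r2c4=3.
Step 6. [r1c1∈{2}] only 2 remains possible at r1c1 ⇒ r1c1=2.
Step 7. [r3c3∈{3}] only 3 remains possible at r3c3 ⇒ r3c3=3.
Step 8. [r4c4∈{1}] only 1 remains possible at r4c4. So r4c4=1.
Step 9. [r1c4∈{4}] r1c4 has the single candidate 4. So r1c4=4.

Answer: 2 3 1 4 / 1 4 2 3 / 4 1 3 2 / 3 2 4 1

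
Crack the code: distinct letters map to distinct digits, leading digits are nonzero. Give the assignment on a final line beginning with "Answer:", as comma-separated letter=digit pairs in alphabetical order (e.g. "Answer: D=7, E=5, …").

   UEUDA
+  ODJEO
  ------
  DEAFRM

Step 1. [col 1: A + O ≡ M (mod 10)] no forcing yet in column 1 (carry-in 0); M=0 is free and consistent — try it, so M=0.
Step 2. [col 1: A + O ≡ M (mod 10)] several values work for O in column 1 (A + O ≡ M (mod 10), carry-in 0); try O=6 ⇒ O=6.
Step 3. [D] adding two 5-digit numbers gives at most 5+1 digits, and here it does — D is that final carry and must be 1. So D=1.
Step 4. [col 1: A + O ≡ M (mod 10)] column 1 reads A+O+carry(0)=M with O=6, M=0; with digits 0,1,6 already taken and all letters distinct, the only value for A is 4 ⇒ A=4.
Step 5. [col 2: D + E ≡ R (mod 10)] no forcing yet in column 2 (carry-in 1); E=3 is free and consistent — try it. So E=3.
Step 6. [col 2: D + E ≡ R (mod 10)] column 2: given D=1, E=3, carry-in 1, and digits 0,1,3,4,6 already taken and all letters distinct, D+E≡R (mod 10) forces R=5. So R=5.
Step 7. [col 3: U + J ≡ F (mod 10)] column 3 (U + J ≡ F (mod 10), carry-in 0) doesn't pin U yet; pick U=7 and continue, so U=7.
Step 8. [col 3: U + J ≡ F (mod 10)] from column 3 (U=7, carry-in 0, digits 0,1,3,4,5,6,7 already taken and all letters distinct): F must equal 9. So F=9.
Step 9. [col 3: U + J ≡ F (mod 10)] in column 3 we have U+J≡F with carry-in 0; given U=7, F=9 and digits 0,1,3,4,5,6,7,9 already taken and all letters distinct, that pins J to 2. So J=2.

Answer: A=4, D=1, E=3, F=9, J=2, M=0, O=6, R=5, U=7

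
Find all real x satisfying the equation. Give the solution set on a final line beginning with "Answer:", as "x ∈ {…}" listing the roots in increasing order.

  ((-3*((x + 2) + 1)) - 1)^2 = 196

Step 1. [((-3*((x + 2) + 1)) - 1)^2 = 196] √ both sides: 196 ≥ 0 gives two branches ⇒ sqrt: (-3*((x + 2) + 1)) - 1 = 14 or -14.
Step 2. [(-3*((x + 2) + 1)) - 1 = 14 or -14] the outer -1 inverts by adding 1 ⇒ sub: -3*((x + 2) + 1) = 15 or -13.
Step 3. [-3*((x + 2) + 1) = 15 or -13] -3 out front; divide by -3 ⇒ div: (x + 2) + 1 = -5 or 13/3.
Step 4. [(x + 2) + 1 = -5 or 13/3] the outer +1 inverts by subtracting 1. So sub: x + 2 = -6 or 10/3.
Step 5. [x + 2 = -6 or 10/3] peel the +2: subtract 2 from each side, so sub: x = -8 or 4/3.

Answer: x ∈ {-8, 4/3}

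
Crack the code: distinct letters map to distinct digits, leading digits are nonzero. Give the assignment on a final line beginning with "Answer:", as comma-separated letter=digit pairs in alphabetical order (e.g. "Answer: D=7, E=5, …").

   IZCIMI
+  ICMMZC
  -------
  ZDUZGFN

Step 1. [col 1: I + C ≡ N (mod 10)] no forcing yet in column 1 (carry-in 0); N=7 is free and consistent — try it. So N=7.
Step 2. [col 1: I + C ≡ N (mod 10)] no forcing yet in column 1 (carry-in 0); C=2 is free and consistent — try it, so C=2.
Step 3. [col 1: I + C ≡ N (mod 10)] column 1: given C=2, N=7, carry-in 0, and digits 2,7 already taken and all letters distinct, I+C≡N (mod 10) forces I=5. So I=5.
Step 4. [col 2: M + Z ≡ F (mod 10)] M=8 is one option consistent with column 2 (M + Z ≡ F (mod 10), carry-in 0) — take it. So M=8.
Step 5. [col 2: M + Z ≡ F (mod 10)] column 2 (M + Z ≡ F (mod 10), carry-in 0) doesn't pin F yet; pick F=9 and continue, so F=9.
Step 6. [col 2: M + Z ≡ F (mod 10)] column 2: given M=8, F=9, carry-in 0, and digits 2,5,7,8,9 already taken and all letters distinct, M+Z≡F (mod 10) forces Z=1. So Z=1.
Step 7. [col 3: I + M ≡ G (mod 10)] column 3: given I=5, M=8, carry-in 0, and digits 1,2,5,7,8,9 already taken and all letters distinct, I+M≡G (mod 10) forces G=3, so G=3.
Step 8. [col 5: Z + C ≡ U (mod 10)] column 5: given Z=1, C=2, carry-in 1, and digits 1,2,3,5,7,8,9 already taken and all letters distinct, Z+C≡U (mod 10) forces U=4. So U=4.
Step 9. [col 6: I + I ≡ D (mod 10)] column 6 reads I+I+carry(0)=D with I=5; with digits 1,2,3,4,5,7,8,9 already taken and all letters distinct, the only value for D is 0, so D=0.

Answer: C=2, D=0, F=9, G=3, I=5, M=8, N=7, U=4, Z=1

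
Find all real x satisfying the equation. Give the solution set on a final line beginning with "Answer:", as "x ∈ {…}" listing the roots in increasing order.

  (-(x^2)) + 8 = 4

Step 1. [(-(x^2)) + 8 = 4] the outer +8 inverts by subtracting 8, so sub: -(x^2) = -4.
Step 2. [-(x^2) = -4] LHS negated; negate both sides, so neg: x^2 = 4.
Step 3. [x^2 = 4] √ both sides: 4 ≥ 0 gives two branches. So sqrt: x = 2 or -2.

Answer: x ∈ {-2, 2}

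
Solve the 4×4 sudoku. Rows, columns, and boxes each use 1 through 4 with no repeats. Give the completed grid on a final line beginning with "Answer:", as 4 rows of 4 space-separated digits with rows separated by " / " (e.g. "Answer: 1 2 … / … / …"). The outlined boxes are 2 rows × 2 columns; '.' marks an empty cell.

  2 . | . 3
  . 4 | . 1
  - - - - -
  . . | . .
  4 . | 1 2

Step 1. [r3c3∈{3,4}] across col 3, 3 lands solely at r3c3 ⇒ r3c3=3.
Step 2. [r1c2∈{1}] nothing but 1 survives at r1c2, so r1c2=1.
Step 3. [r1c3∈{4}] only 4 remains possible at r1c3. So r1c3=4.
Step 4. [r4c2∈{3}] nothing but 3 survives at r4c2. So r4c2=3.
Step 5. [r3c2∈{2}] r3c2 has the single candidate 2, so r3c2=2.
Step 6. [r3c1∈{1}] r3c1's peers cover all but 1 ⇒ r3c1=1.
Step 7. [r3c4∈{4}] r3c4 has the single candidate 4 ⇒ r3c4=4.
Step 8. [r2c3∈{2}] only 2 remains possible at r2c3. So r2c3=2.
Step 9. [r2c1∈{3}] r2c1 is down to just 3 ⇒ r2c1=3.

Answer: 2 1 4 3 / 3 4 2 1 / 1 2 3 4 / 4 3 1 2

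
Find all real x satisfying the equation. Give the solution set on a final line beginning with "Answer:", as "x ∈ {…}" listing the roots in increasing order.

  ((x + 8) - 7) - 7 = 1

Step 1. [((x + 8) - 7) - 7 = 1] add 7: x sits inside (… - 7). So sub: (x + 8) - 7 = 8.
Step 2. [(x + 8) - 7 = 8] the outer -7 inverts by adding 7 ⇒ sub: x + 8 = 15.
Step 3. [x + 8 = 15] subtract 8: x sits inside (… + 8). So sub: x = 7.

Answer: x ∈ {7}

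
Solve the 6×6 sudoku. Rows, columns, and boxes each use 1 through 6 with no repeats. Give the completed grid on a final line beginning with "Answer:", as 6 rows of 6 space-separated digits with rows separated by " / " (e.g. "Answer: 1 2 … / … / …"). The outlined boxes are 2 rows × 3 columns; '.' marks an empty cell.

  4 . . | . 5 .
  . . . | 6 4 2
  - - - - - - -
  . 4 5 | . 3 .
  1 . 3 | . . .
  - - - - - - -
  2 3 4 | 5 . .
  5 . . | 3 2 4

Step 1. [r1c4∈{1}] nothing but 1 survives at r1c4. So r1c4=1.
Step 2. [r4c5∈{6}] r4c5 is down to just 6. So r4c5=6.
Step 3. [r1c3∈{2,6}] col 3 places 2 nowhere but r1c3 ⇒ r1c3=2.
Step 4. [r6c3∈{1,6}] in col 3, 6 fits only at r6c3 ⇒ r6c3=6.
Step 5. [r4c4∈{2,4}] row 4 places 4 nowhere but r4c4. So r4c4=4.
Step 6. [r6c2∈{1}] r6c2's peers cover all but 1 ⇒ r6c2=1.
Step 7. [r5c5∈{1}] r5c5's peers cover all but 1. So r5c5=1.
Step 8. [r4c6∈{5}] nothing but 5 survives at r4c6. So r4c6=5.
Step 9. [r3c1∈{6}] nothing but 6 survives at r3c1. So r3c1=6.
Step 10. [r3c6∈{1}] r3c6's peers cover all but 1 ⇒ r3c6=1.
Step 11. [r1c2∈{6}] r1c2 is down to just 6 ⇒ r1c2=6.
Step 12. [r2c2∈{5}] r2c2 has the single candidate 5, so r2c2=5.
Step 13. [r1c6∈{3}] only 3 remains possible at r1c6, so r1c6=3.
Step 14. [r2c3∈{1}] r2c3 has the single candidate 1. So r2c3=1.
Step 15. [r4c2∈{2}] r4c2's peers cover all but 2. So r4c2=2.
Step 16. [r2c1∈{3}] only 3 remains possible at r2c1 ⇒ r2c1=3.
Step 17. [r3c4∈{2}] r3c4 has the single candidate 2 ⇒ r3c4=2.
Step 18. [r5c6∈{6}] r5c6's peers cover all but 6. So r5c6=6.

Answer: 4 6 2 1 5 3 / 3 5 1 6 4 2 / 6 4 5 2 3 1 / 1 2 3 4 6 5 / 2 3 4 5 1 6 / 5 1 6 3 2 4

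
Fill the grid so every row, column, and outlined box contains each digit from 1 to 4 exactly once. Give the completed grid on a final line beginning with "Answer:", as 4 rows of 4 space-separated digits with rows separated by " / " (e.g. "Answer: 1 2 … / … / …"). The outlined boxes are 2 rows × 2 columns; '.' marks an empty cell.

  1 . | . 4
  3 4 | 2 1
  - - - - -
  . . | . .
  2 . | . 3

Step 1. [r4c3∈{1,4}] row 4 places 4 nowhere but r4c3, so r4c3=4.
Step 2. [r3c2∈{1,3}] 3 has one home in row 3: r3c2. So r3c2=3.
Step 3. [r4c2∈{1}] r4c2 has the single candidate 1. So r4c2=1.
Step 4. [r1c3∈{3}] r1c3's peers cover all but 3 ⇒ r1c3=3.
Step 5. [r3c4∈{2}] r3c4 is down to just 2. So r3c4=2.
Step 6. [r3c3∈{1}] r3c3 has the single candidate 1. So r3c3=1.
Step 7. [r1c2∈{2}] r1c2 has the single candidate 2, so r1c2=2.
Step 8. [r3c1∈{4}] r3c1's peers cover all but 4, so r3c1=4.

Answer: 1 2 3 4 / 3 4 2 1 / 4 3 1 2 / 2 1 4 3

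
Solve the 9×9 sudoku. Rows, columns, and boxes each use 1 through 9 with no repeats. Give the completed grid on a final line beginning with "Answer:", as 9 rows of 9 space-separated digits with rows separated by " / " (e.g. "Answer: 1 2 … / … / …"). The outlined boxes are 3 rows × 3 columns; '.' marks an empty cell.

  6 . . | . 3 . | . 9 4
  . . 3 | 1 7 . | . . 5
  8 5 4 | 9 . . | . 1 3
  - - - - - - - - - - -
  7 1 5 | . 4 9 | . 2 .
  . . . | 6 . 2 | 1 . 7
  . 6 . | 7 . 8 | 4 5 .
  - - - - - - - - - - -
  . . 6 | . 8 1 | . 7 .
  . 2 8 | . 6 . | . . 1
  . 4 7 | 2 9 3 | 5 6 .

Step 1. [r6c1∈{2,3,9}] across row 6, 3 lands solely at r6c1 ⇒ r6c1=3.
Step 2. [r8c8∈{3,4}] col 8 places 4 nowhere but r8c8. So r8c8=4.
Step 3. [r8c4∈{5}] nothing but 5 survives at r8c4. So r8c4=5.
Step 4. [r8c1∈{9}] r8c1's peers cover all but 9 ⇒ r8c1=9.
Step 5. [r3c7∈{2,6,7}] row 3 places 7 nowhere but r3c7, so r3c7=7.
Step 6. [r2c7∈{2,6,8}] 6 has one home in box 3: r2c7. So r2c7=6.
Step 7. [r1c7∈{2,8}] r1c7 is the only open cell in box 3 admitting 2, so r1c7=2.
Step 8. [r4c7∈{3,8}] col 7 places 8 nowhere but r4c7, so r4c7=8.
Step 9. [r7c7∈{3,9}] 9 has one home in col 7: r7c7 ⇒ r7c7=9.
Step 10. [r5c3∈{9}] r5c3 has the single candidate 9, so r5c3=9.
Step 11. [r8c6∈{7}] r8c6 is down to just 7, so r8c6=7.
Step 12. [r7c9∈{2}] only 2 remains possible at r7c9. So r7c9=2.
Step 13. [r6c9∈{9}] r6c9 is down to just 9 ⇒ r6c9=9.
Step 14. [r5c8∈{3}] r5c8 has the single candidate 3, so r5c8=3.
Step 15. [r4c9∈{6}] r4c9 is down to just 6. So r4c9=6.
Step 16. [r9c1∈{1}] only 1 remains possible at r9c1. So r9c1=1.
Step 17. [r2c2∈{9}] r2c2 has the single candidate 9. So r2c2=9.
Step 18. [r5c5∈{5}] r5c5's peers cover all but 5, so r5c5=5.
Step 19. [r5c1∈{4}] r5c1's peers cover all but 4. So r5c1=4.
Step 20. [r2c6∈{4}] r2c6's peers cover all but 4. So r2c6=4.
Step 21. [r7c1∈{5}] nothing but 5 survives at r7c1 ⇒ r7c1=5.
Step 22. [r1c2∈{7}] nothing but 7 survives at r1c2 ⇒ r1c2=7.
Step 23. [r5c2∈{8}] nothing but 8 survives at r5c2, so r5c2=8.
Step 24. [r6c5∈{1}] nothing but 1 survives at r6c5 ⇒ r6c5=1.
Step 25. [r9c9∈{8}] nothing but 8 survives at r9c9 ⇒ r9c9=8.
Step 26. [r4c4∈{3}] r4c4 has the single candidate 3, so r4c4=3.
Step 27. [r7c2∈{3}] only 3 remains possible at r7c2. So r7c2=3.
Step 28. [r8c7∈{3}] r8c7's peers cover all but 3. So r8c7=3.
Step 29. [r1c4∈{8}] r1c4 is down to just 8, so r1c4=8.
Step 30. [r7c4∈{4}] nothing but 4 survives at r7c4. So r7c4=4.
Step 31. [r6c3∈{2}] r6c3 has the single candidate 2, so r6c3=2.
Step 32. [r1c6∈{5}] r1c6's peers cover all but 5, so r1c6=5.
Step 33. [r3c5∈{2}] nothing but 2 survives at r3c5. So r3c5=2.
Step 34. [r3c6∈{6}] only 6 remains possible at r3c6. So r3c6=6.
Step 35. [r2c1∈{2}] nothing but 2 survives at r2c1 ⇒ r2c1=2.
Step 36. [r1c3∈{1}] r1c3 has the single candidate 1. So r1c3=1.
Step 37. [r2c8∈{8}] r2c8 has the single candidate 8 ⇒ r2c8=8.

Answer: 6 7 1 8 3 5 2 9 4 / 2 9 3 1 7 4 6 8 5 / 8 5 4 9 2 6 7 1 3 / 7 1 5 3 4 9 8 2 6 / 4 8 9 6 5 2 1 3 7 / 3 6 2 7 1 8 4 5 9 / 5 3 6 4 8 1 9 7 2 / 9 2 8 5 6 7 3 4 1 / 1 4 7 2 9 3 5 6 8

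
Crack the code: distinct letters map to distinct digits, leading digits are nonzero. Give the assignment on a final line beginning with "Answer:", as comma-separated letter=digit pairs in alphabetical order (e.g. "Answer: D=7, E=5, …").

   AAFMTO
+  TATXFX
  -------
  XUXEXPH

Step 1. [col 1: O + X ≡ H (mod 10)] several values work for O in column 1 (O + X ≡ H (mod 10), carry-in 0); try O=6 ⇒ O=6.
Step 2. [col 1: O + X ≡ H (mod 10)] column 1 (O + X ≡ H (mod 10), carry-in 0) doesn't pin X yet; pick X=1 and continue. So X=1.
Step 3. [col 1: O + X ≡ H (mod 10)] column 1 reads O+X+carry(0)=H with O=6, X=1; with digits 1,6 already taken and all letters distinct, the only value for H is 7. So H=7.
Step 4. [col 2: T + F ≡ P (mod 10)] F=8 is one option consistent with column 2 (T + F ≡ P (mod 10), carry-in 0) — take it, so F=8.
Step 5. [col 2: T + F ≡ P (mod 10)] column 2 (T + F ≡ P (mod 10), carry-in 0) doesn't pin T yet; pick T=4 and continue, so T=4.
Step 6. [col 2: T + F ≡ P (mod 10)] column 2 reads T+F+carry(0)=P with T=4, F=8; with digits 1,4,6,7,8 already taken and all letters distinct, the only value for P is 2. So P=2.
Step 7. [col 3: M + X ≡ X (mod 10)] column 3 reads M+X+carry(1)=X with X=1; with digits 1,2,4,6,7,8 already taken and all letters distinct, the only value for M is 9 ⇒ M=9.
Step 8. [col 4: F + T ≡ E (mod 10)] in column 4 we have F+T≡E with carry-in 1; given F=8, T=4 and digits 1,2,4,6,7,8,9 already taken and all letters distinct, that pins E to 3 ⇒ E=3.
Step 9. [col 5: A + A ≡ X (mod 10)] several values work for A in column 5 (A + A ≡ X (mod 10), carry-in 1); try A=5 ⇒ A=5.
Step 10. [col 6: A + T ≡ U (mod 10)] from column 6 (A=5, T=4, carry-in 1, digits 1,2,3,4,5,6,7,8,9 already taken and all letters distinct): U must equal 0. So U=0.

Answer: A=5, E=3, F=8, H=7, M=9, O=6, P=2, T=4, U=0, X=1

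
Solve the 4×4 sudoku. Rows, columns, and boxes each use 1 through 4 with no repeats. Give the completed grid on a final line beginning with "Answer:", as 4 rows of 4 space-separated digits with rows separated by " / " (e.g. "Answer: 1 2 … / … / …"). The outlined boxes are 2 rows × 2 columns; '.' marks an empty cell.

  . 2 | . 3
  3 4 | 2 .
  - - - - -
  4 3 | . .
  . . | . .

Step 1. [r3c3∈{1}] r3c3 has the single candidate 1. So r3c3=1.
Step 2. [r4c4∈{2,4}] col 4 places 4 nowhere but r4c4 ⇒ r4c4=4.
Step 3. [r4c2∈{1}] r4c2 has the single candidate 1 ⇒ r4c2=1.
Step 4. [r1c3∈{4}] nothing but 4 survives at r1c3 ⇒ r1c3=4.
Step 5. [r1c1∈{1}] r1c1 is down to just 1, so r1c1=1.
Step 6. [r4c1∈{2}] r4c1's peers cover all but 2 ⇒ r4c1=2.
Step 7. [r4c3∈{3}] r4c3 has the single candidate 3. So r4c3=3.
Step 8. [r3c4∈{2}] r3c4's peers cover all but 2. So r3c4=2.
Step 9. [r2c4∈{1}] nothing but 1 survives at r2c4, so r2c4=1.

Answer: 1 2 4 3 / 3 4 2 1 / 4 3 1 2 / 2 1 3 4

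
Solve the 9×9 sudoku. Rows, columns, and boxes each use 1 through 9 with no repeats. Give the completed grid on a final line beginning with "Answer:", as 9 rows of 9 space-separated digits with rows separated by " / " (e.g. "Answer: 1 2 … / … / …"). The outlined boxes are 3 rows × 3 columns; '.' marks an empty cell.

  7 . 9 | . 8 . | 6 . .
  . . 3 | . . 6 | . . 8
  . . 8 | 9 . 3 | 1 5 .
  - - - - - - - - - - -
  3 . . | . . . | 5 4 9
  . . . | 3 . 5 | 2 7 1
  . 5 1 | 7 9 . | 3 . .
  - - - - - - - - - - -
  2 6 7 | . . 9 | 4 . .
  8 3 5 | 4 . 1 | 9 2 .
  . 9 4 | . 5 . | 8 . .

Step 1. [r6c6∈{2,4,8}] r6c6 is the only open cell in row 6 admitting 2, so r6c6=2.
Step 2. [r5c5∈{4,6}] in box 5, 4 fits only at r5c5 ⇒ r5c5=4.
Step 3. [r6c9∈{6}] r6c9 is down to just 6. So r6c9=6.
Step 4. [r2c1∈{1,4,5}] col 1 places 5 nowhere but r2c1 ⇒ r2c1=5.
Step 5. [r2c2∈{1,2,4}] across row 2, 4 lands solely at r2c2, so r2c2=4.
Step 6. [r3c2∈{2}] r3c2 is down to just 2 ⇒ r3c2=2.
Step 7. [r2c5∈{1,2,7}] across col 5, 2 lands solely at r2c5, so r2c5=2.
Step 8. [r8c9∈{7}] only 7 remains possible at r8c9 ⇒ r8c9=7.
Step 9. [r9c9∈{3}] r9c9 has the single candidate 3, so r9c9=3.
Step 10. [r9c8∈{1,6}] col 8 places 6 nowhere but r9c8 ⇒ r9c8=6.
Step 11. [r4c4∈{1,6,8}] in col 4, 6 fits only at r4c4, so r4c4=6.
Step 12. [r1c4∈{1,5}] row 1 places 5 nowhere but r1c4, so r1c4=5.
Step 13. [r1c6∈{4}] nothing but 4 survives at r1c6 ⇒ r1c6=4.
Step 14. [r3c1∈{6}] r3c1's peers cover all but 6, so r3c1=6.
Step 15. [r4c2∈{7,8}] in row 4, 7 fits only at r4c2, so r4c2=7.
Step 16. [r9c1∈{1}] nothing but 1 survives at r9c1 ⇒ r9c1=1.
Step 17. [r6c8∈{8}] r6c8's peers cover all but 8 ⇒ r6c8=8.
Step 18. [r6c1∈{4}] r6c1 has the single candidate 4 ⇒ r6c1=4.
Step 19. [r2c7∈{7}] r2c7's peers cover all but 7 ⇒ r2c7=7.
Step 20. [r4c6∈{8}] only 8 remains possible at r4c6. So r4c6=8.
Step 21. [r2c4∈{1}] r2c4 has the single candidate 1. So r2c4=1.
Step 22. [r4c3∈{2}] nothing but 2 survives at r4c3, so r4c3=2.
Step 23. [r1c8∈{3}] r1c8 is down to just 3. So r1c8=3.
Step 24. [r1c2∈{1}] r1c2 is down to just 1. So r1c2=1.
Step 25. [r3c5∈{7}] nothing but 7 survives at r3c5, so r3c5=7.
Step 26. [r4c5∈{1}] only 1 remains possible at r4c5. So r4c5=1.
Step 27. [r7c9∈{5}] nothing but 5 survives at r7c9 ⇒ r7c9=5.
Step 28. [r5c2∈{8}] r5c2's peers cover all but 8, so r5c2=8.
Step 29. [r5c3∈{6}] r5c3 is down to just 6, so r5c3=6.
Step 30. [r3c9∈{4}] only 4 remains possible at r3c9, so r3c9=4.
Step 31. [r9c6∈{7}] only 7 remains possible at r9c6. So r9c6=7.
Step 32. [r5c1∈{9}] nothing but 9 survives at r5c1. So r5c1=9.
Step 33. [r2c8∈{9}] r2c8 is down to just 9 ⇒ r2c8=9.
Step 34. [r7c8∈{1}] nothing but 1 survives at r7c8. So r7c8=1.
Step 35. [r9c4∈{2}] only 2 remains possible at r9c4. So r9c4=2.
Step 36. [r8c5∈{6}] r8c5 has the single candidate 6 ⇒ r8c5=6.
Step 37. [r1c9∈{2}] only 2 remains possible at r1c9, so r1c9=2.
Step 38. [r7c5∈{3}] r7c5 has the single candidate 3 ⇒ r7c5=3.
Step 39. [r7c4∈{8}] nothing but 8 survives at r7c4, so r7c4=8.

Answer: 7 1 9 5 8 4 6 3 2 / 5 4 3 1 2 6 7 9 8 / 6 2 8 9 7 3 1 5 4 / 3 7 2 6 1 8 5 4 9 / 9 8 6 3 4 5 2 7 1 / 4 5 1 7 9 2 3 8 6 / 2 6 7 8 3 9 4 1 5 / 8 3 5 4 6 1 9 2 7 / 1 9 4 2 5 7 8 6 3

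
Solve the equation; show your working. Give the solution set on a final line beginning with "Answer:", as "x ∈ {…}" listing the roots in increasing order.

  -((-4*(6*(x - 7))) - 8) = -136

Step 1. [-((-4*(6*(x - 7))) - 8) = -136] LHS negated; negate both sides ⇒ neg: (-4*(6*(x - 7))) - 8 = 136.
Step 2. [(-4*(6*(x - 7))) - 8 = 136] peel the -8: add 8 from each side, so sub: -4*(6*(x - 7)) = 144.
Step 3. [-4*(6*(x - 7)) = 144] divide by the outer -4 ⇒ div: 6*(x - 7) = -36.
Step 4. [6*(x - 7) = -36] 6 out front; divide by 6. So div: x - 7 = -6.
Step 5. [x - 7 = -6] add 7: x sits inside (… - 7). So sub: x = 1.

Answer: x ∈ {1}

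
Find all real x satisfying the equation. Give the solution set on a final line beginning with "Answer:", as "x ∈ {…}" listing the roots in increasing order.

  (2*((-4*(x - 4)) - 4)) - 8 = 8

Step 1. [(2*((-4*(x - 4)) - 4)) - 8 = 8] peel the -8: add 8 from each side, so sub: 2*((-4*(x - 4)) - 4) = 16.
Step 2. [2*((-4*(x - 4)) - 4) = 16] 2 out front; divide by 2, so div: (-4*(x - 4)) - 4 = 8.
Step 3. [(-4*(x - 4)) - 4 = 8] the outer -4 inverts by adding 4. So sub: -4*(x - 4) = 12.
Step 4. [-4*(x - 4) = 12] divide by the outer -4 ⇒ div: x - 4 = -3.
Step 5. [x - 4 = -3] add 4: x sits inside (… - 4) ⇒ sub: x = 1.

Answer: x ∈ {1}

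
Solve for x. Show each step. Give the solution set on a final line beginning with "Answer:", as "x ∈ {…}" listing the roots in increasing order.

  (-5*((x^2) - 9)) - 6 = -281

Step 1. [(-5*((x^2) - 9)) - 6 = -281] the outer -6 inverts by adding 6. So sub: -5*((x^2) - 9) = -275.
Step 2. [-5*((x^2) - 9) = -275] divide by the outer -5, so div: (x^2) - 9 = 55.
Step 3. [(x^2) - 9 = 55] the outer -9 inverts by adding 9. So sub: x^2 = 64.
Step 4. [x^2 = 64] 64 ≥ 0, LHS is (·)² — take ±√. So sqrt: x = 8 or -8.

Answer: x ∈ {-8, 8}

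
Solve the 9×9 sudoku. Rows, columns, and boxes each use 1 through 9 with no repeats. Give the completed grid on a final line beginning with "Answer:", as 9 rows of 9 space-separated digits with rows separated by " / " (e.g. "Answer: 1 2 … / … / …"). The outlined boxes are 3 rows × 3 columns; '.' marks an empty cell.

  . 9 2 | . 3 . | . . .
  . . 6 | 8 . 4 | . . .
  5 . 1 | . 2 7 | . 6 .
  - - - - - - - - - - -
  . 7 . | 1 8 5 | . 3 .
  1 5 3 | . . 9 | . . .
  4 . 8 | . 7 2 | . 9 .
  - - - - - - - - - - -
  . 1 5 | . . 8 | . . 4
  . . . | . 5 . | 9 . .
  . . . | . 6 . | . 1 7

Step 1. [r7c8∈{2}] r7c8 has the single candidate 2, so r7c8=2.
Step 2. [r9c6∈{3}] only 3 remains possible at r9c6 ⇒ r9c6=3.
Step 3. [r8c8∈{8}] r8c8 is down to just 8 ⇒ r8c8=8.
Step 4. [r4c1∈{2,6,9}] r4c1 is the only open cell in box 4 admitting 2, so r4c1=2.
Step 5. [r4c9∈{6}] only 6 remains possible at r4c9 ⇒ r4c9=6.
Step 6. [r2c2∈{3}] r2c2 has the single candidate 3, so r2c2=3.
Step 7. [r2c1∈{7}] r2c1 has the single candidate 7 ⇒ r2c1=7.
Step 8. [r2c8∈{5}] r2c8 has the single candidate 5, so r2c8=5.
Step 9. [r4c7∈{4}] r4c7 has the single candidate 4, so r4c7=4.
Step 10. [r7c5∈{9}] r7c5's peers cover all but 9 ⇒ r7c5=9.
Step 11. [r1c1∈{8}] r1c1 has the single candidate 8, so r1c1=8.
Step 12. [r1c9∈{1}] r1c9 has the single candidate 1. So r1c9=1.
Step 13. [r8c9∈{3}] nothing but 3 survives at r8c9 ⇒ r8c9=3.
Step 14. [r5c4∈{4,6}] r5c4 is the only open cell in row 5 admitting 6. So r5c4=6.
Step 15. [r5c8∈{7}] nothing but 7 survives at r5c8, so r5c8=7.
Step 16. [r8c3∈{4,7}] col 3 places 7 nowhere but r8c3. So r8c3=7.
Step 17. [r9c3∈{4,9}] in col 3, 4 fits only at r9c3. So r9c3=4.
Step 18. [r9c4∈{2}] r9c4 is down to just 2 ⇒ r9c4=2.
Step 19. [r2c7∈{2}] r2c7's peers cover all but 2. So r2c7=2.
Step 20. [r5c7∈{8}] r5c7 has the single candidate 8. So r5c7=8.
Step 21. [r8c1∈{6}] r8c1 has the single candidate 6 ⇒ r8c1=6.
Step 22. [r9c7∈{5}] r9c7 has the single candidate 5 ⇒ r9c7=5.
Step 23. [r2c9∈{9}] r2c9 has the single candidate 9. So r2c9=9.
Step 24. [r6c2∈{6}] r6c2 has the single candidate 6. So r6c2=6.
Step 25. [r9c1∈{9}] nothing but 9 survives at r9c1. So r9c1=9.
Step 26. [r3c4∈{9}] only 9 remains possible at r3c4 ⇒ r3c4=9.
Step 27. [r9c2∈{8}] only 8 remains possible at r9c2. So r9c2=8.
Step 28. [r5c9∈{2}] nothing but 2 survives at r5c9. So r5c9=2.
Step 29. [r3c9∈{8}] r3c9's peers cover all but 8 ⇒ r3c9=8.
Step 30. [r7c4∈{7}] r7c4's peers cover all but 7. So r7c4=7.
Step 31. [r1c8∈{4}] r1c8 is down to just 4. So r1c8=4.
Step 32. [r3c7∈{3}] r3c7 is down to just 3 ⇒ r3c7=3.
Step 33. [r2c5∈{1}] only 1 remains possible at r2c5 ⇒ r2c5=1.
Step 34. [r1c6∈{6}] nothing but 6 survives at r1c6 ⇒ r1c6=6.
Step 35. [r8c2∈{2}] r8c2 has the single candidate 2 ⇒ r8c2=2.
Step 36. [r6c9∈{5}] r6c9's peers cover all but 5. So r6c9=5.
Step 37. [r5c5∈{4}] r5c5's peers cover all but 4, so r5c5=4.
Step 38. [r7c7∈{6}] only 6 remains possible at r7c7, so r7c7=6.
Step 39. [r3c2∈{4}] r3c2 has the single candidate 4. So r3c2=4.
Step 40. [r4c3∈{9}] r4c3 is down to just 9, so r4c3=9.
Step 41. [r6c7∈{1}] r6c7 is down to just 1 ⇒ r6c7=1.
Step 42. [r6c4∈{3}] nothing but 3 survives at r6c4. So r6c4=3.
Step 43. [r1c4∈{5}] r1c4 has the single candidate 5 ⇒ r1c4=5.
Step 44. [r7c1∈{3}] nothing but 3 survives at r7c1. So r7c1=3.
Step 45. [r8c6∈{1}] r8c6's peers cover all but 1, so r8c6=1.
Step 46. [r1c7∈{7}] r1c7 is down to just 7, so r1c7=7.
Step 47. [r8c4∈{4}] r8c4 has the single candidate 4, so r8c4=4.

Answer: 8 9 2 5 3 6 7 4 1 / 7 3 6 8 1 4 2 5 9 / 5 4 1 9 2 7 3 6 8 / 2 7 9 1 8 5 4 3 6 / 1 5 3 6 4 9 8 7 2 / 4 6 8 3 7 2 1 9 5 / 3 1 5 7 9 8 6 2 4 / 6 2 7 4 5 1 9 8 3 / 9 8 4 2 6 3 5 1 7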